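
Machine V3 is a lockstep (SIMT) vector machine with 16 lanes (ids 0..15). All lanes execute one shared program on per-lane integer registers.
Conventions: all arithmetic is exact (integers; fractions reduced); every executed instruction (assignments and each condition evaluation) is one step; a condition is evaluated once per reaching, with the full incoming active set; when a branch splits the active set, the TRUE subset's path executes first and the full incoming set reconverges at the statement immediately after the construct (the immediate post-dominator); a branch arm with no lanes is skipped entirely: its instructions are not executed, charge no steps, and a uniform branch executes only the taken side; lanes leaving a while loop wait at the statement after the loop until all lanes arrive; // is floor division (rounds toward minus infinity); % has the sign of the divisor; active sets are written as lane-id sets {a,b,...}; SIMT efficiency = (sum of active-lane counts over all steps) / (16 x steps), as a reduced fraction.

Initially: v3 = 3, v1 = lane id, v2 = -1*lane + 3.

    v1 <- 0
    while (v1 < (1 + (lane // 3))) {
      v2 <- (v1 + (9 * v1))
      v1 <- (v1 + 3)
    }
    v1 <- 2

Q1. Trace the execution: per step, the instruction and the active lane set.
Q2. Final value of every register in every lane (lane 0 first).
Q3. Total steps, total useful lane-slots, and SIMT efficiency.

step 0: v1 <- 0                      {0,1,2,3,4,5,6,7,8,9,10,11,12,13,14,15}
step 1: eval (v1 < (1 + (lane // 3))) {0,1,2,3,4,5,6,7,8,9,10,11,12,13,14,15}
step 2: v2 <- (v1 + (9 * v1))        {0,1,2,3,4,5,6,7,8,9,10,11,12,13,14,15}
step 3: v1 <- (v1 + 3)               {0,1,2,3,4,5,6,7,8,9,10,11,12,13,14,15}
step 4: eval (v1 < (1 + (lane // 3))) {0,1,2,3,4,5,6,7,8,9,10,11,12,13,14,15}
step 5: v2 <- (v1 + (9 * v1))        {9,10,11,12,13,14,15}
step 6: v1 <- (v1 + 3)               {9,10,11,12,13,14,15}
step 7: eval (v1 < (1 + (lane // 3))) {9,10,11,12,13,14,15}
step 8: v1 <- 2                      {0,1,2,3,4,5,6,7,8,9,10,11,12,13,14,15}

Answer: 9 steps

v3: 3,3,3,3,3,3,3,3,3,3,3,3,3,3,3,3
v1: 2,2,2,2,2,2,2,2,2,2,2,2,2,2,2,2
v2: 0,0,0,0,0,0,0,0,0,30,30,30,30,30,30,30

steps = 9; useful = 117; efficiency = 117/144 = 13/16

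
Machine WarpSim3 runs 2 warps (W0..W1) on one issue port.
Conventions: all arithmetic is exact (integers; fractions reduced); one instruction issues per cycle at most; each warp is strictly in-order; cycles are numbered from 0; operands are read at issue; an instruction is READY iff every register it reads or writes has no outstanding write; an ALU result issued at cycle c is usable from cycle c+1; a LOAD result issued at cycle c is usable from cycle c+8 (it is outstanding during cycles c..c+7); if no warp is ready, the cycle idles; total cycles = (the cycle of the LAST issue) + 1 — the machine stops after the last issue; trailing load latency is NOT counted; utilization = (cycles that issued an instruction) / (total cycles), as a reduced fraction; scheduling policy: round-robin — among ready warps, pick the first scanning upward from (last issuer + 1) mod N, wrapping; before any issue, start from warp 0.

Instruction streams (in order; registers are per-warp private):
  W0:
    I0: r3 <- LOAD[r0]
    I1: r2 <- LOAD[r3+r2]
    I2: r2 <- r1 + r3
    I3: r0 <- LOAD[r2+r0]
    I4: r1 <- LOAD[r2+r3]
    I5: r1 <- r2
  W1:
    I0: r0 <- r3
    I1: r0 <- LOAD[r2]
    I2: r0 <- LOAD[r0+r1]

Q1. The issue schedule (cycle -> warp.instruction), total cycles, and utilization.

cycle 0: W0.I0
cycle 1: W1.I0
cycle 2: W1.I1
cycle 3: idle
cycle 4: idle
cycle 5: idle
cycle 6: idle
cycle 7: idle
cycle 8: W0.I1
cycle 9: idle
cycle 10: W1.I2
cycle 11: idle
cycle 12: idle
cycle 13: idle
cycle 14: idle
cycle 15: idle
cycle 16: W0.I2
cycle 17: W0.I3
cycle 18: W0.I4
cycle 19: idle
cycle 20: idle
cycle 21: idle
cycle 22: idle
cycle 23: idle
cycle 24: idle
cycle 25: idle
cycle 26: W0.I5

Answer: 27 cycles, utilization 1/3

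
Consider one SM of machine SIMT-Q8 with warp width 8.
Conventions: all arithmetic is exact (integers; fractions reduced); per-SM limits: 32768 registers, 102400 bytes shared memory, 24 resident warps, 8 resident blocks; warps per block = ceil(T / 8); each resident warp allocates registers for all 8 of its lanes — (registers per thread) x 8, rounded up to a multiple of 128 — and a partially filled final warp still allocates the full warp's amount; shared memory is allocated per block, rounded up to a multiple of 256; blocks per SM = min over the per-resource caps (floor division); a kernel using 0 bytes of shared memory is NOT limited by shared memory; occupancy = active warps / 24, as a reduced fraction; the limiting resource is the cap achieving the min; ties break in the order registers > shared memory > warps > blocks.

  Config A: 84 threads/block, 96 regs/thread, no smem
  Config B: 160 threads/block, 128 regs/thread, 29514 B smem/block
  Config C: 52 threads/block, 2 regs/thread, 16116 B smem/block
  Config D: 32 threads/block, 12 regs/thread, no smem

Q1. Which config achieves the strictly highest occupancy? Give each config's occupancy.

occupancies: A 11/12, B 5/6, C 7/8, D 1

Answer: D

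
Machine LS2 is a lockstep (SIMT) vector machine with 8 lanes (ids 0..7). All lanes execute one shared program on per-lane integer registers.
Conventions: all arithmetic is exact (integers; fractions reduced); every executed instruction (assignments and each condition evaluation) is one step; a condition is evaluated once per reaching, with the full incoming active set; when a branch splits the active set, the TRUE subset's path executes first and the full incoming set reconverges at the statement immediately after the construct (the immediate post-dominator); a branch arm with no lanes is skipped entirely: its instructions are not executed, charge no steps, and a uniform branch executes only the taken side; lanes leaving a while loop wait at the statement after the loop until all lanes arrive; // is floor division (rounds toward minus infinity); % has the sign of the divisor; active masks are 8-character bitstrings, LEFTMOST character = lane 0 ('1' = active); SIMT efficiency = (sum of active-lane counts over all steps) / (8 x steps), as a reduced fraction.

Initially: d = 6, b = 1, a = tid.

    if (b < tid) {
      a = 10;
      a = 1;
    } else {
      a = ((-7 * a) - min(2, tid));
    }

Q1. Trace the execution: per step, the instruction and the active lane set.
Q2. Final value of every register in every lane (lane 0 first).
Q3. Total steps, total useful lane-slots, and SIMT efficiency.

step 0: eval (b < tid)               11111111
step 1: a <- 10                      00111111
step 2: a <- 1                       00111111
step 3: a <- ((-7 * a) - min(2, tid)) 11000000

Answer: 4 steps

d: 6,6,6,6,6,6,6,6
b: 1,1,1,1,1,1,1,1
a: 0,-8,1,1,1,1,1,1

steps = 4; useful = 22; efficiency = 22/32 = 11/16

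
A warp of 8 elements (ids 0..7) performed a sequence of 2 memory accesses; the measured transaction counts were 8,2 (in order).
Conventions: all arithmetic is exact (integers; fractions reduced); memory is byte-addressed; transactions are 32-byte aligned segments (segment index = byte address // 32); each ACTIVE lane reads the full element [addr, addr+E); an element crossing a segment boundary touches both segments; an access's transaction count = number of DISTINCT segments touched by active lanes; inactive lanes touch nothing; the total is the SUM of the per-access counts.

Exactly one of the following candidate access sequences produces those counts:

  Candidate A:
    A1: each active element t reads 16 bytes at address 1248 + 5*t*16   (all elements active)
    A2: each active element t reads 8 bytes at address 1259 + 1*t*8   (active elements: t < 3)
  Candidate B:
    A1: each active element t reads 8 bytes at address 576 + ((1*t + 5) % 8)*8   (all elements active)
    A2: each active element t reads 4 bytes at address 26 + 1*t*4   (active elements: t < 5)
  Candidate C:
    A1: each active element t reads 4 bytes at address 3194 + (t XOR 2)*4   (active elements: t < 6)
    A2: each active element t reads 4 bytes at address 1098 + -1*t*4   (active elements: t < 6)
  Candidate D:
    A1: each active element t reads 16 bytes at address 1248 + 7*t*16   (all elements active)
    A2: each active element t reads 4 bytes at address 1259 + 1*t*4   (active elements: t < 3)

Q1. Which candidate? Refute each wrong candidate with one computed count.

B: A1 gives 2 transactions, not 8
C: A1 gives 2 transactions, not 8
D: A2 gives 1 transaction, not 2
A: all counts match (8,2)

Answer: A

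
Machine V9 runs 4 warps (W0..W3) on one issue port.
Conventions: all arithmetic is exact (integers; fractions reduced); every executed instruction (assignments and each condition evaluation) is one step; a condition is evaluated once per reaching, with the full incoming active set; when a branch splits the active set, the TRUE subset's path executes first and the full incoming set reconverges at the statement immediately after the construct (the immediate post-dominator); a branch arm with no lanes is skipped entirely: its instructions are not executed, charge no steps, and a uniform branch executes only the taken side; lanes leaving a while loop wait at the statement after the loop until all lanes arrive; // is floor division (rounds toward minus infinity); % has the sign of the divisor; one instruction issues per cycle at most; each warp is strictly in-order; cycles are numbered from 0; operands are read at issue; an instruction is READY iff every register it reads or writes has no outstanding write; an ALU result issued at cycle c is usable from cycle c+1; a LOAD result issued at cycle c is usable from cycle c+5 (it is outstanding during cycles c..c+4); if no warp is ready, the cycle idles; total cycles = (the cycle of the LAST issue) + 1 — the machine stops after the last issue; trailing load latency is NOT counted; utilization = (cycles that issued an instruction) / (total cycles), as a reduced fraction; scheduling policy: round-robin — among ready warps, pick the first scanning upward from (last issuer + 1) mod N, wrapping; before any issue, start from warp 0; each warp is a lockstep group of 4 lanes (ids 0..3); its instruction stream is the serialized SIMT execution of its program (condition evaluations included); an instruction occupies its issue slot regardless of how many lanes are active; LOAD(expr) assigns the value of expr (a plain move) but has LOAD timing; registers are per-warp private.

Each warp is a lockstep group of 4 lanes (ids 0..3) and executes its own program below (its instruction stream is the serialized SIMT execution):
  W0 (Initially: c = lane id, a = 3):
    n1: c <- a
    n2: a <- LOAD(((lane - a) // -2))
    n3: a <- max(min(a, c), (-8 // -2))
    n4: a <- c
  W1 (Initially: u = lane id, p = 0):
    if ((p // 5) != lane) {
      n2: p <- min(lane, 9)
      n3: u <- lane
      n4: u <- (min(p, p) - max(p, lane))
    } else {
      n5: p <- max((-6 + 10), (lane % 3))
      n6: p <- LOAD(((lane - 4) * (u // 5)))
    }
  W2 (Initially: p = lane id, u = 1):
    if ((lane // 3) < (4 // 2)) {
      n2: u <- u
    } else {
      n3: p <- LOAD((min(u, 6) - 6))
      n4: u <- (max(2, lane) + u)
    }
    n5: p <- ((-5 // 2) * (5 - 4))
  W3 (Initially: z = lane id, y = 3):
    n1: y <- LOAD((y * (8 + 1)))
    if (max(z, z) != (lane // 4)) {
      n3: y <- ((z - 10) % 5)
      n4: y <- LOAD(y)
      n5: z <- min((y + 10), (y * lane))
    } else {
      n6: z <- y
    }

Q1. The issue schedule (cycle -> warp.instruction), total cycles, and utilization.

cycle 0: W0.I0
cycle 1: W1.I0
cycle 2: W2.I0
cycle 3: W3.I0
cycle 4: W0.I1
cycle 5: W1.I1
cycle 6: W2.I1
cycle 7: W3.I1
cycle 8: W1.I2
cycle 9: W2.I2
cycle 10: W3.I2
cycle 11: W0.I2
cycle 12: W1.I3
cycle 13: W3.I3
cycle 14: W0.I3
cycle 15: W1.I4
cycle 16: W1.I5
cycle 17: idle
cycle 18: W3.I4
cycle 19: W3.I5

Answer: 20 cycles, utilization 19/20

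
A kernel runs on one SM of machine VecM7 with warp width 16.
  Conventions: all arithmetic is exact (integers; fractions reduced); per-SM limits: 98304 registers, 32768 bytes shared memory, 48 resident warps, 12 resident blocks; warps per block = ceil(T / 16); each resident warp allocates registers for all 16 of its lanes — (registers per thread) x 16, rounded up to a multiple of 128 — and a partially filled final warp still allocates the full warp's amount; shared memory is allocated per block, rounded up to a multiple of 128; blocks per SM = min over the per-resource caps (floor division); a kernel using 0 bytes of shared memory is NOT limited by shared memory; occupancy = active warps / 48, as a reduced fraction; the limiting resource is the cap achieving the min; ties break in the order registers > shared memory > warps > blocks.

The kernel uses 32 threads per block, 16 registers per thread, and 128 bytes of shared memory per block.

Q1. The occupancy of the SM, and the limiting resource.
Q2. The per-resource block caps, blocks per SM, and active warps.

Answer: occupancy 1/2, limited by blocks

registers: 192 blocks
shared memory: 256 blocks
warps: 24 blocks
blocks: 12 blocks

Answer: 12 blocks, 24 active warps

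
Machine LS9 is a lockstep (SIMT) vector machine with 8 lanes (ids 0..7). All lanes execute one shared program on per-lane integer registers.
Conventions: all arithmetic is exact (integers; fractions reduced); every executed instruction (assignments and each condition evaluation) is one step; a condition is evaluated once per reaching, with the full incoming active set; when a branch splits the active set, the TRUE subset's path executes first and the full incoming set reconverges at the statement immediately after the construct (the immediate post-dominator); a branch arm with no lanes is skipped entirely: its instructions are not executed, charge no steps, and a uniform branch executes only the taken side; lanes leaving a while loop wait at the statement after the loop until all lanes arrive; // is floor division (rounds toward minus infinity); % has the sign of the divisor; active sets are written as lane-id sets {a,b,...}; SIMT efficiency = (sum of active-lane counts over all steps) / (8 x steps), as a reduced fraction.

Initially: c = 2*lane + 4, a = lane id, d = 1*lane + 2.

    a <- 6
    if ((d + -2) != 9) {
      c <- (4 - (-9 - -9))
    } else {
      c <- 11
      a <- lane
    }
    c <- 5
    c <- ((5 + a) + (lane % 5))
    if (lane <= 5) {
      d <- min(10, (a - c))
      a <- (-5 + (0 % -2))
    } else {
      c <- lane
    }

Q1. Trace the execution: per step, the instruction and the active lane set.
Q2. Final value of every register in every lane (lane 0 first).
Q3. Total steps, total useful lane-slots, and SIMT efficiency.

step 0: a <- 6                       {0,1,2,3,4,5,6,7}
step 1: eval ((d + -2) != 9)         {0,1,2,3,4,5,6,7}
step 2: c <- (4 - (-9 - -9))         {0,1,2,3,4,5,6,7}
step 3: c <- 5                       {0,1,2,3,4,5,6,7}
step 4: c <- ((5 + a) + (lane % 5))  {0,1,2,3,4,5,6,7}
step 5: eval (lane <= 5)             {0,1,2,3,4,5,6,7}
step 6: d <- min(10, (a - c))        {0,1,2,3,4,5}
step 7: a <- (-5 + (0 % -2))         {0,1,2,3,4,5}
step 8: c <- lane                    {6,7}

Answer: 9 steps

c: 11,12,13,14,15,11,6,7
a: -5,-5,-5,-5,-5,-5,6,6
d: -5,-6,-7,-8,-9,-5,8,9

steps = 9; useful = 62; efficiency = 62/72 = 31/36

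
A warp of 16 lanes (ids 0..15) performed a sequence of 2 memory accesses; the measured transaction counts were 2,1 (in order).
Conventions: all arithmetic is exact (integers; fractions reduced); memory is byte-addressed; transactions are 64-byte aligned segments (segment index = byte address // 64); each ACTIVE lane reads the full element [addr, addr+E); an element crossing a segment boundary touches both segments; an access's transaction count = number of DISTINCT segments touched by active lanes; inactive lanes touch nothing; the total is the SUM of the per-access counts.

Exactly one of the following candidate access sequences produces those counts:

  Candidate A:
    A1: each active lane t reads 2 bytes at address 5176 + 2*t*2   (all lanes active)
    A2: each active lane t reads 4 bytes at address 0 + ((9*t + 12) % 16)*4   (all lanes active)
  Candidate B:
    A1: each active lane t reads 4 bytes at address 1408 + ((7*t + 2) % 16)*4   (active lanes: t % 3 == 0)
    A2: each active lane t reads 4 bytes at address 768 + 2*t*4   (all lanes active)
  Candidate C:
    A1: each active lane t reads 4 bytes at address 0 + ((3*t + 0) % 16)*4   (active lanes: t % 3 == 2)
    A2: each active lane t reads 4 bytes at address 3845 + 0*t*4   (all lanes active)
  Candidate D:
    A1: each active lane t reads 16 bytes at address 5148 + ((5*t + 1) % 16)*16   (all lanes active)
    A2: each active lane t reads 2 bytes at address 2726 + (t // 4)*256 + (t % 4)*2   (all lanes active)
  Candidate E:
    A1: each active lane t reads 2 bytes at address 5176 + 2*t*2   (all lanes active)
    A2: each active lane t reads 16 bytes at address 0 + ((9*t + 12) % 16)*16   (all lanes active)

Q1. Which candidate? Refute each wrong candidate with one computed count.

B: A1 gives 1 transaction, not 2
C: A1 gives 1 transaction, not 2
D: A1 gives 5 transactions, not 2
E: A2 gives 4 transactions, not 1
A: all counts match (2,1)

Answer: A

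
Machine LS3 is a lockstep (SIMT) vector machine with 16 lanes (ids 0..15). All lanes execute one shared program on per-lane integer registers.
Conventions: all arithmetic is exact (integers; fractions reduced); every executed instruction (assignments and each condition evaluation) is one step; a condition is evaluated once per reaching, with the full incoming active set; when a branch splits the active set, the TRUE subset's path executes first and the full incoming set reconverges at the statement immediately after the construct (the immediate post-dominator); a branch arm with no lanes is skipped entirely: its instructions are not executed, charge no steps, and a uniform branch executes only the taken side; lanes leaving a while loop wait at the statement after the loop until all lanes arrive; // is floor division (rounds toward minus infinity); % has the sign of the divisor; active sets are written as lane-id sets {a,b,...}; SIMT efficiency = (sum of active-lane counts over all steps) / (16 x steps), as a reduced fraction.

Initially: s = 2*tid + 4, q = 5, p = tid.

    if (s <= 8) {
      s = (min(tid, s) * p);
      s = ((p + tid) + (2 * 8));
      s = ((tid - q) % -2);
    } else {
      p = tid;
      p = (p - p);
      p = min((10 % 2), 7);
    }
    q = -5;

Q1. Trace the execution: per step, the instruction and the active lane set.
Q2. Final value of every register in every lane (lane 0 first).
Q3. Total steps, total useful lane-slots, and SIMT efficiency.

step 0: eval (s <= 8)                {0,1,2,3,4,5,6,7,8,9,10,11,12,13,14,15}
step 1: s <- (min(tid, s) * p)       {0,1,2}
step 2: s <- ((p + tid) + (2 * 8))   {0,1,2}
step 3: s <- ((tid - q) % -2)        {0,1,2}
step 4: p <- tid                     {3,4,5,6,7,8,9,10,11,12,13,14,15}
step 5: p <- (p - p)                 {3,4,5,6,7,8,9,10,11,12,13,14,15}
step 6: p <- min((10 % 2), 7)        {3,4,5,6,7,8,9,10,11,12,13,14,15}
step 7: q <- -5                      {0,1,2,3,4,5,6,7,8,9,10,11,12,13,14,15}

Answer: 8 steps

s: -1,0,-1,10,12,14,16,18,20,22,24,26,28,30,32,34
q: -5,-5,-5,-5,-5,-5,-5,-5,-5,-5,-5,-5,-5,-5,-5,-5
p: 0,1,2,0,0,0,0,0,0,0,0,0,0,0,0,0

steps = 8; useful = 80; efficiency = 80/128 = 5/8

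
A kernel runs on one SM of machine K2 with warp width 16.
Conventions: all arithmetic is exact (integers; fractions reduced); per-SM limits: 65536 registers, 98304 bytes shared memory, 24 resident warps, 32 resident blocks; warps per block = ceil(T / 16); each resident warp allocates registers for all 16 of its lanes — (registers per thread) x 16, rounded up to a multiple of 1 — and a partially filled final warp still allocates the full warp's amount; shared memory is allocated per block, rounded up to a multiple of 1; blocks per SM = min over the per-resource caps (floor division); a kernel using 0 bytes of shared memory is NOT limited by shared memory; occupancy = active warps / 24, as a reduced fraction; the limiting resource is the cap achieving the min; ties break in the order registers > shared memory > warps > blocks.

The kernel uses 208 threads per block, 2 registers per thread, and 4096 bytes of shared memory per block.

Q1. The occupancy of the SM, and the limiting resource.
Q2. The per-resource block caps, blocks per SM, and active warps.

Answer: occupancy 13/24, limited by warps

registers: 157 blocks
shared memory: 24 blocks
warps: 1 block
blocks: 32 blocks

Answer: 1 block, 13 active warps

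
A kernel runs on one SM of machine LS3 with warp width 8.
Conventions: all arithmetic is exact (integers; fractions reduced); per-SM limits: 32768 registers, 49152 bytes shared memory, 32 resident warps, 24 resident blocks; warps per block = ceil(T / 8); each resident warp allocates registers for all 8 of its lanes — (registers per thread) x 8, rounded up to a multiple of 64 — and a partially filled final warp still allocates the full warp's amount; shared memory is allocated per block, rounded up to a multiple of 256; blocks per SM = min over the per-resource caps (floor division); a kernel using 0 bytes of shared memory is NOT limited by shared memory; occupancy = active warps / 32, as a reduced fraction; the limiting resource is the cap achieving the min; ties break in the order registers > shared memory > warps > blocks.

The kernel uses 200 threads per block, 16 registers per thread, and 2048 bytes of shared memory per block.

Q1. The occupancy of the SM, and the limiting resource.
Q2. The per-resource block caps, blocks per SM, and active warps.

Answer: occupancy 25/32, limited by warps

registers: 10 blocks
shared memory: 24 blocks
warps: 1 block
blocks: 24 blocks

Answer: 1 block, 25 active warps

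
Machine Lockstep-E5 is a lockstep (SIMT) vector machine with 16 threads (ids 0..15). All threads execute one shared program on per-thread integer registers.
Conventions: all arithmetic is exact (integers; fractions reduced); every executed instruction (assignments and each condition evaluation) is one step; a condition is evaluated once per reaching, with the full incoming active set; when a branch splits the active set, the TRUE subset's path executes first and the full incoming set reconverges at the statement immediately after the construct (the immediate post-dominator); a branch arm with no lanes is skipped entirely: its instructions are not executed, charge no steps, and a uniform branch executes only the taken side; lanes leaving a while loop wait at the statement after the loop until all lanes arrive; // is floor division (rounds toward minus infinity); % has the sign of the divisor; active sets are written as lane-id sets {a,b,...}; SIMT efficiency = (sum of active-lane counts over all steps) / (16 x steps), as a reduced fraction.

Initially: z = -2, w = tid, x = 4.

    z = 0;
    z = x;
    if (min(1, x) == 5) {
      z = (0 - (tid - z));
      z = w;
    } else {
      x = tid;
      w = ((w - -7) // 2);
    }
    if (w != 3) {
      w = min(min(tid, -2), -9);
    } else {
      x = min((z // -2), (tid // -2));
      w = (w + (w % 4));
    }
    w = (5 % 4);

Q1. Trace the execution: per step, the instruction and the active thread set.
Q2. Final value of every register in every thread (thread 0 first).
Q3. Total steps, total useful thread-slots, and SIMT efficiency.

step 0: z <- 0                       {0,1,2,3,4,5,6,7,8,9,10,11,12,13,14,15}
step 1: z <- x                       {0,1,2,3,4,5,6,7,8,9,10,11,12,13,14,15}
step 2: eval (min(1, x) == 5)        {0,1,2,3,4,5,6,7,8,9,10,11,12,13,14,15}
step 3: x <- tid                     {0,1,2,3,4,5,6,7,8,9,10,11,12,13,14,15}
step 4: w <- ((w - -7) // 2)         {0,1,2,3,4,5,6,7,8,9,10,11,12,13,14,15}
step 5: eval (w != 3)                {0,1,2,3,4,5,6,7,8,9,10,11,12,13,14,15}
step 6: w <- min(min(tid, -2), -9)   {1,2,3,4,5,6,7,8,9,10,11,12,13,14,15}
step 7: x <- min((z // -2), (tid // -2)) {0}
step 8: w <- (w + (w % 4))           {0}
step 9: w <- (5 % 4)                 {0,1,2,3,4,5,6,7,8,9,10,11,12,13,14,15}

Answer: 10 steps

z: 4,4,4,4,4,4,4,4,4,4,4,4,4,4,4,4
w: 1,1,1,1,1,1,1,1,1,1,1,1,1,1,1,1
x: -2,1,2,3,4,5,6,7,8,9,10,11,12,13,14,15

steps = 10; useful = 129; efficiency = 129/160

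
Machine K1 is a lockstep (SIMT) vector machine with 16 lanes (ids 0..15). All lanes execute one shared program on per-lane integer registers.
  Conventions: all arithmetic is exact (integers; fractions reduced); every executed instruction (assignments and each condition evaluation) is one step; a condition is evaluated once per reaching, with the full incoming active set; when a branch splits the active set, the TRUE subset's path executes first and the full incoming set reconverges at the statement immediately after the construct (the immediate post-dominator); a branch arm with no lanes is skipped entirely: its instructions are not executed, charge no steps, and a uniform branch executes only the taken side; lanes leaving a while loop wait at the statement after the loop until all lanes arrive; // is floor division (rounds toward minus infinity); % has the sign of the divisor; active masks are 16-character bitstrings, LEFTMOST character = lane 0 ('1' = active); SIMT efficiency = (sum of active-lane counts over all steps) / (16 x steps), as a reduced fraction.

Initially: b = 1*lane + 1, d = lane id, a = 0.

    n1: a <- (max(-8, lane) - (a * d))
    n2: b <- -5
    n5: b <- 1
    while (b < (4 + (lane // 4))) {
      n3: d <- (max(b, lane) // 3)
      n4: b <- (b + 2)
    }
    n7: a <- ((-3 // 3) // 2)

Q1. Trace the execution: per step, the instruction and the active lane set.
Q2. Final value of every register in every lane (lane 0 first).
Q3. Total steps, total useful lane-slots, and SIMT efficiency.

step 0: a <- (max(-8, lane) - (a * d)) 1111111111111111
step 1: b <- -5                      1111111111111111
step 2: b <- 1                       1111111111111111
step 3: eval (b < (4 + (lane // 4))) 1111111111111111
step 4: d <- (max(b, lane) // 3)     1111111111111111
step 5: b <- (b + 2)                 1111111111111111
step 6: eval (b < (4 + (lane // 4))) 1111111111111111
step 7: d <- (max(b, lane) // 3)     1111111111111111
step 8: b <- (b + 2)                 1111111111111111
step 9: eval (b < (4 + (lane // 4))) 1111111111111111
step 10: d <- (max(b, lane) // 3)     0000000011111111
step 11: b <- (b + 2)                 0000000011111111
step 12: eval (b < (4 + (lane // 4))) 0000000011111111
step 13: a <- ((-3 // 3) // 2)        1111111111111111

Answer: 14 steps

b: 5,5,5,5,5,5,5,5,7,7,7,7,7,7,7,7
d: 1,1,1,1,1,1,2,2,2,3,3,3,4,4,4,5
a: -1,-1,-1,-1,-1,-1,-1,-1,-1,-1,-1,-1,-1,-1,-1,-1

steps = 14; useful = 200; efficiency = 200/224 = 25/28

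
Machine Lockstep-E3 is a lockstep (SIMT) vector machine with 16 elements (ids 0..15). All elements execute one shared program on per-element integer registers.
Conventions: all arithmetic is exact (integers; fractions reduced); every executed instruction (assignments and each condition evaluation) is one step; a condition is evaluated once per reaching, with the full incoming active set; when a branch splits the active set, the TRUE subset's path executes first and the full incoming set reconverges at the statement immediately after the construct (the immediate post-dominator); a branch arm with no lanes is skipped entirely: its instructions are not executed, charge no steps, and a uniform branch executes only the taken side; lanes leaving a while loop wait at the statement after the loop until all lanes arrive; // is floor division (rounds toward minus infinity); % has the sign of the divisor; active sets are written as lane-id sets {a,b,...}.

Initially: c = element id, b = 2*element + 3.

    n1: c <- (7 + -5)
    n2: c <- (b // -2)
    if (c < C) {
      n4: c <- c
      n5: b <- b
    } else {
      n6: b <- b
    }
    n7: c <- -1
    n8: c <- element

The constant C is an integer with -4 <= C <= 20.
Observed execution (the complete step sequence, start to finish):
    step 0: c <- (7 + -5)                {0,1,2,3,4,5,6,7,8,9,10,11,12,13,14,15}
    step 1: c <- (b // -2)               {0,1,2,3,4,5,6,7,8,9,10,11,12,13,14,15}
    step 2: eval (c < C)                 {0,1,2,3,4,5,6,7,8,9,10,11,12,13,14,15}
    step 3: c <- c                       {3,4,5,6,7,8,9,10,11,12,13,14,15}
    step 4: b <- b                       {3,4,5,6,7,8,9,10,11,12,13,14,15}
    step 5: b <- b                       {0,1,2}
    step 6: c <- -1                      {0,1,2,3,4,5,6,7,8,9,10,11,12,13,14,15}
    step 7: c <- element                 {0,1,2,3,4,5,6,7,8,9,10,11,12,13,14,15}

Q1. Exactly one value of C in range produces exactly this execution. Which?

Answer: C = -4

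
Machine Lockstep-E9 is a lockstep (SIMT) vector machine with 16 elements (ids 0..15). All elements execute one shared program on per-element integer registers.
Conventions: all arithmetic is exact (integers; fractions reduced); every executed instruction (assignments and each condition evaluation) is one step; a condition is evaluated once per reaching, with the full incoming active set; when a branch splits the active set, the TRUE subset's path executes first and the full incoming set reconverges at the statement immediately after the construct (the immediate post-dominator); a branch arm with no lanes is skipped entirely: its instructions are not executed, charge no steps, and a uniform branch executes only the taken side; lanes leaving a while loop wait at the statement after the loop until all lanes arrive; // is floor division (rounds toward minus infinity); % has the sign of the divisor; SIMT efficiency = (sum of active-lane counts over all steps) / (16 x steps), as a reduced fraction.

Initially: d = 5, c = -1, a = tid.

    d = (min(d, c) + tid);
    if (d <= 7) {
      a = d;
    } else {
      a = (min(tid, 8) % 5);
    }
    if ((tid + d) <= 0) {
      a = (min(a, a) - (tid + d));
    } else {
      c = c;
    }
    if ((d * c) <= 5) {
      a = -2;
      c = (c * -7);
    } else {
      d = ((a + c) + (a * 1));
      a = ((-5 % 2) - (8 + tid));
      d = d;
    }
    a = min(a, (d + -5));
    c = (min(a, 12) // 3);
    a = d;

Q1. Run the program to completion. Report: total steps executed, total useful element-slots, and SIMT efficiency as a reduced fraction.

Answer: 13 steps, 176 useful, 11/13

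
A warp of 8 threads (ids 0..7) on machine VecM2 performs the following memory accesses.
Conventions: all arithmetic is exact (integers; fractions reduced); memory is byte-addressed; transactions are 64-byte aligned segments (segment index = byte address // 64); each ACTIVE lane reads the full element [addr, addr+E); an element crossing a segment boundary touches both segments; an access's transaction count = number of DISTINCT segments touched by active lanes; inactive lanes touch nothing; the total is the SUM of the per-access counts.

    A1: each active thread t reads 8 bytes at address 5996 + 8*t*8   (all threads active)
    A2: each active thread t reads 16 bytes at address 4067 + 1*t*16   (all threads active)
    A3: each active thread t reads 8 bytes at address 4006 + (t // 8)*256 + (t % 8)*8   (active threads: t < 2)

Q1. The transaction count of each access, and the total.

A1: 8 transactions
A2: 3 transactions
A3: 1 transaction

Answer: 8,3,1; total 12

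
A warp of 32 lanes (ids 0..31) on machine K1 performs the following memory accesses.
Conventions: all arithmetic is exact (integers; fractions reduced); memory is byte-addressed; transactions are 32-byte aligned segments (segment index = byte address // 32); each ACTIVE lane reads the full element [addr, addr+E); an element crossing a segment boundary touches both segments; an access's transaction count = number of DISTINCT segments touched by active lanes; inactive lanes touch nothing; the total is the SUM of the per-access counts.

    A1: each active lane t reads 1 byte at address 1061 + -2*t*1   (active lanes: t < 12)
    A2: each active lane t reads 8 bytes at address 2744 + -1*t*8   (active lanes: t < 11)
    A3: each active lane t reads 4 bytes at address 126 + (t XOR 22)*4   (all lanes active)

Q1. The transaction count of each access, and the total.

A1: 2 transactions
A2: 3 transactions
A3: 5 transactions

Answer: 2,3,5; total 10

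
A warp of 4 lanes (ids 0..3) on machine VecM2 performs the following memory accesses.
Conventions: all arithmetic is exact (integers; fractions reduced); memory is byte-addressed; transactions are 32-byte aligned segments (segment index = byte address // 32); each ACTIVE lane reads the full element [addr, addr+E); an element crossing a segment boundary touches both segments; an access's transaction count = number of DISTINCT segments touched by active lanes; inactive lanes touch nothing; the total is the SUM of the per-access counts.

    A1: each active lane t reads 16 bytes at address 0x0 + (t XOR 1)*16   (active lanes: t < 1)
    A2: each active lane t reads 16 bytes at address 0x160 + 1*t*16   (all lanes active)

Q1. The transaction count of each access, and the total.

A1: 1 transaction
A2: 2 transactions

Answer: 1,2; total 3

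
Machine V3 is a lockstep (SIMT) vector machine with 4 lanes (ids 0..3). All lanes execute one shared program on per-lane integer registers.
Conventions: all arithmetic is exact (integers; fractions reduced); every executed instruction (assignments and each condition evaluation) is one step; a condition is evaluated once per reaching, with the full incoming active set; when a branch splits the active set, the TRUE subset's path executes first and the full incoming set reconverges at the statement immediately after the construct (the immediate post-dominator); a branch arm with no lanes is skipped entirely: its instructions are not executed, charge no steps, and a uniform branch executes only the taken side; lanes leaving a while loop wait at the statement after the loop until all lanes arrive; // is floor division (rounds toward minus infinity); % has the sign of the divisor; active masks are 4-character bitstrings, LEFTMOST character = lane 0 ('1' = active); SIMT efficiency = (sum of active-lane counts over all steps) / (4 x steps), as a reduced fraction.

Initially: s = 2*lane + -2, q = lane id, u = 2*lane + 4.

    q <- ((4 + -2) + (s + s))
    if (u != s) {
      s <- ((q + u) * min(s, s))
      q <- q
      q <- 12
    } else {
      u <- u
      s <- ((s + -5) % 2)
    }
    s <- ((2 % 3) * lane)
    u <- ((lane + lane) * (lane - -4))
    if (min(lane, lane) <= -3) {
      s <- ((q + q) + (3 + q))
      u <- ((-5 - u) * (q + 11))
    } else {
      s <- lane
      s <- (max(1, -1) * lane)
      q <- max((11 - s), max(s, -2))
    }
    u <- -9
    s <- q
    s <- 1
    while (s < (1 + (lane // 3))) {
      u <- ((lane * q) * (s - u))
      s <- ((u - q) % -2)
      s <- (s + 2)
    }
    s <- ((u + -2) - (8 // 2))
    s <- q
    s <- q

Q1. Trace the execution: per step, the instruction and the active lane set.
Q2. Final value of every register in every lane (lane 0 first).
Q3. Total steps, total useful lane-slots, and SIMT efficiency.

step 0: q <- ((4 + -2) + (s + s))    1111
step 1: eval (u != s)                1111
step 2: s <- ((q + u) * min(s, s))   1111
step 3: q <- q                       1111
step 4: q <- 12                      1111
step 5: s <- ((2 % 3) * lane)        1111
step 6: u <- ((lane + lane) * (lane - -4)) 1111
step 7: eval (min(lane, lane) <= -3) 1111
step 8: s <- lane                    1111
step 9: s <- (max(1, -1) * lane)     1111
step 10: q <- max((11 - s), max(s, -2)) 1111
step 11: u <- -9                      1111
step 12: s <- q                       1111
step 13: s <- 1                       1111
step 14: eval (s < (1 + (lane // 3))) 1111
step 15: u <- ((lane * q) * (s - u))  0001
step 16: s <- ((u - q) % -2)          0001
step 17: s <- (s + 2)                 0001
step 18: eval (s < (1 + (lane // 3))) 0001
step 19: s <- ((u + -2) - (8 // 2))   1111
step 20: s <- q                       1111
step 21: s <- q                       1111

Answer: 22 steps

s: 11,10,9,8
q: 11,10,9,8
u: -9,-9,-9,240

steps = 22; useful = 76; efficiency = 76/88 = 19/22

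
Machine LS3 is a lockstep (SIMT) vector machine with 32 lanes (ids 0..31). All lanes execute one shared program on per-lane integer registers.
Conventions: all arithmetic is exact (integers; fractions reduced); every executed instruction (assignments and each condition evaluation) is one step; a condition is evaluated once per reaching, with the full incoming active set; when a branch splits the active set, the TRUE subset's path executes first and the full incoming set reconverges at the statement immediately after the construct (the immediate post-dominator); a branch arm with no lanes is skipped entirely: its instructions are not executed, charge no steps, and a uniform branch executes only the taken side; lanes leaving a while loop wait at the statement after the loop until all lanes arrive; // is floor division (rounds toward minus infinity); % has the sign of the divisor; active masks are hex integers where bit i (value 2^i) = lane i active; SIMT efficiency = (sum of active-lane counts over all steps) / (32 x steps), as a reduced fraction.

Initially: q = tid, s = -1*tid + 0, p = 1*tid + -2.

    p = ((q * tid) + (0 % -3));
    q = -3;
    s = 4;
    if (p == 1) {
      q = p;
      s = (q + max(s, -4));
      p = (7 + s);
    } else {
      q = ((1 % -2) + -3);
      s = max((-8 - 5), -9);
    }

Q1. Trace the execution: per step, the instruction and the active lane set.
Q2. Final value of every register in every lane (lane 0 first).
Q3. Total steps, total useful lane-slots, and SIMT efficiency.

step 0: p <- ((q * tid) + (0 % -3))  0xffffffff
step 1: q <- -3                      0xffffffff
step 2: s <- 4                       0xffffffff
step 3: eval (p == 1)                0xffffffff
step 4: q <- p                       0x00000002
step 5: s <- (q + max(s, -4))        0x00000002
step 6: p <- (7 + s)                 0x00000002
step 7: q <- ((1 % -2) + -3)         0xfffffffd
step 8: s <- max((-8 - 5), -9)       0xfffffffd

Answer: 9 steps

q: -4,1,-4,-4,-4,-4,-4,-4,-4,-4,-4,-4,-4,-4,-4,-4,-4,-4,-4,-4,-4,-4,-4,-4,-4,-4,-4,-4,-4,-4,-4,-4
s: -9,5,-9,-9,-9,-9,-9,-9,-9,-9,-9,-9,-9,-9,-9,-9,-9,-9,-9,-9,-9,-9,-9,-9,-9,-9,-9,-9,-9,-9,-9,-9
p: 0,12,4,9,16,25,36,49,64,81,100,121,144,169,196,225,256,289,324,361,400,441,484,529,576,625,676,729,784,841,900,961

steps = 9; useful = 193; efficiency = 193/288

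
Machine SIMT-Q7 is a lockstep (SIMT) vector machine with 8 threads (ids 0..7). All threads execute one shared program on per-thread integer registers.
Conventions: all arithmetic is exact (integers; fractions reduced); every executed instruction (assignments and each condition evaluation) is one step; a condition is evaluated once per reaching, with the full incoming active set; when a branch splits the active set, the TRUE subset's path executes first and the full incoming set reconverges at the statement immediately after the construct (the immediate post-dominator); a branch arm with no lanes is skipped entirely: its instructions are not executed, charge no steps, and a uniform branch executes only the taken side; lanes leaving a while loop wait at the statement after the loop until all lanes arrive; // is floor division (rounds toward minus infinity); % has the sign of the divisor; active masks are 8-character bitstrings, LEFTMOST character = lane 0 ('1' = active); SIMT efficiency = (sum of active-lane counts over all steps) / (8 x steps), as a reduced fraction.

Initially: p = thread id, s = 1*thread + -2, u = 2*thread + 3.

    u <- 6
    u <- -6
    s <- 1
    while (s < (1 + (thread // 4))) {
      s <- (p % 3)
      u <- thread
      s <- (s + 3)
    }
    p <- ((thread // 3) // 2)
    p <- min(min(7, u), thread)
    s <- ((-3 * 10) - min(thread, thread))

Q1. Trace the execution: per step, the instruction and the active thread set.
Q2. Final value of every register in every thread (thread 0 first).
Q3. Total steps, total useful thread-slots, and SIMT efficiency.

step 0: u <- 6                       11111111
step 1: u <- -6                      11111111
step 2: s <- 1                       11111111
step 3: eval (s < (1 + (thread // 4))) 11111111
step 4: s <- (p % 3)                 00001111
step 5: u <- thread                  00001111
step 6: s <- (s + 3)                 00001111
step 7: eval (s < (1 + (thread // 4))) 00001111
step 8: p <- ((thread // 3) // 2)    11111111
step 9: p <- min(min(7, u), thread)  11111111
step 10: s <- ((-3 * 10) - min(thread, thread)) 11111111

Answer: 11 steps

p: -6,-6,-6,-6,4,5,6,7
s: -30,-31,-32,-33,-34,-35,-36,-37
u: -6,-6,-6,-6,4,5,6,7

steps = 11; useful = 72; efficiency = 72/88 = 9/11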